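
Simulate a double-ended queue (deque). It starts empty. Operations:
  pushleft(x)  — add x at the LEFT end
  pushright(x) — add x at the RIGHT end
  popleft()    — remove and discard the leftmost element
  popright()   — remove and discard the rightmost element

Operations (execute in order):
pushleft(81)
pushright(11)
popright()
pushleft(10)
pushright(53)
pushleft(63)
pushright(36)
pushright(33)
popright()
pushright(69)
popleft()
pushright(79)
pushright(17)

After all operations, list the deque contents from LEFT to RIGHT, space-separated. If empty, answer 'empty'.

pushleft(81): [81]
pushright(11): [81, 11]
popright(): [81]
pushleft(10): [10, 81]
pushright(53): [10, 81, 53]
pushleft(63): [63, 10, 81, 53]
pushright(36): [63, 10, 81, 53, 36]
pushright(33): [63, 10, 81, 53, 36, 33]
popright(): [63, 10, 81, 53, 36]
pushright(69): [63, 10, 81, 53, 36, 69]
popleft(): [10, 81, 53, 36, 69]
pushright(79): [10, 81, 53, 36, 69, 79]
pushright(17): [10, 81, 53, 36, 69, 79, 17]

Answer: 10 81 53 36 69 79 17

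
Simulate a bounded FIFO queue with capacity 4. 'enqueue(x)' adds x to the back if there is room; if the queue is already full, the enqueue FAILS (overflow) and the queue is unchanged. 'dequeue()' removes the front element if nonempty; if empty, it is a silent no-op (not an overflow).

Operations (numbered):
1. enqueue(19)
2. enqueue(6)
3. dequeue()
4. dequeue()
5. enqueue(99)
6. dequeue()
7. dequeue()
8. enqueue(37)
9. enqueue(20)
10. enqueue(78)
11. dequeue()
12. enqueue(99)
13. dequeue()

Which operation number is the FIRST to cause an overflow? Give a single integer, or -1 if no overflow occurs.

Answer: -1

Derivation:
1. enqueue(19): size=1
2. enqueue(6): size=2
3. dequeue(): size=1
4. dequeue(): size=0
5. enqueue(99): size=1
6. dequeue(): size=0
7. dequeue(): empty, no-op, size=0
8. enqueue(37): size=1
9. enqueue(20): size=2
10. enqueue(78): size=3
11. dequeue(): size=2
12. enqueue(99): size=3
13. dequeue(): size=2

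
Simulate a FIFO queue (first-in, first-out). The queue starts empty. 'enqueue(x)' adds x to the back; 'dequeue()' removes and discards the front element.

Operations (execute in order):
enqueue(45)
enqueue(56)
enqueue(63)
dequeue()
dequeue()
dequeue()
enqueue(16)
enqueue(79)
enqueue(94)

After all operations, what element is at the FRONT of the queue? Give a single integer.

Answer: 16

Derivation:
enqueue(45): queue = [45]
enqueue(56): queue = [45, 56]
enqueue(63): queue = [45, 56, 63]
dequeue(): queue = [56, 63]
dequeue(): queue = [63]
dequeue(): queue = []
enqueue(16): queue = [16]
enqueue(79): queue = [16, 79]
enqueue(94): queue = [16, 79, 94]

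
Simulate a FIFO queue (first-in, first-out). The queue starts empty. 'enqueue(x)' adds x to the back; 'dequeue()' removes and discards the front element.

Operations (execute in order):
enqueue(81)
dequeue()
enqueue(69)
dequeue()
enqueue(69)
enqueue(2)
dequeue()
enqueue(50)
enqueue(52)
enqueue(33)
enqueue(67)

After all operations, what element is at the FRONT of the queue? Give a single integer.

Answer: 2

Derivation:
enqueue(81): queue = [81]
dequeue(): queue = []
enqueue(69): queue = [69]
dequeue(): queue = []
enqueue(69): queue = [69]
enqueue(2): queue = [69, 2]
dequeue(): queue = [2]
enqueue(50): queue = [2, 50]
enqueue(52): queue = [2, 50, 52]
enqueue(33): queue = [2, 50, 52, 33]
enqueue(67): queue = [2, 50, 52, 33, 67]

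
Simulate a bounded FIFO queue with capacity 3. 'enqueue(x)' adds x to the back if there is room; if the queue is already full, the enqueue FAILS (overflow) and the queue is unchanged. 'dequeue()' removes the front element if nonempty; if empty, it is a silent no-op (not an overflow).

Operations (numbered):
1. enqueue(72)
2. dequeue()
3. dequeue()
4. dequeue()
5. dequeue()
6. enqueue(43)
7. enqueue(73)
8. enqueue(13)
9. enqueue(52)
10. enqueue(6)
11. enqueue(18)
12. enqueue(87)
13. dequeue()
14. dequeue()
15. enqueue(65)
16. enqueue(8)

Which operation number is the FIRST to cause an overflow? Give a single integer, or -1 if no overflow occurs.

Answer: 9

Derivation:
1. enqueue(72): size=1
2. dequeue(): size=0
3. dequeue(): empty, no-op, size=0
4. dequeue(): empty, no-op, size=0
5. dequeue(): empty, no-op, size=0
6. enqueue(43): size=1
7. enqueue(73): size=2
8. enqueue(13): size=3
9. enqueue(52): size=3=cap → OVERFLOW (fail)
10. enqueue(6): size=3=cap → OVERFLOW (fail)
11. enqueue(18): size=3=cap → OVERFLOW (fail)
12. enqueue(87): size=3=cap → OVERFLOW (fail)
13. dequeue(): size=2
14. dequeue(): size=1
15. enqueue(65): size=2
16. enqueue(8): size=3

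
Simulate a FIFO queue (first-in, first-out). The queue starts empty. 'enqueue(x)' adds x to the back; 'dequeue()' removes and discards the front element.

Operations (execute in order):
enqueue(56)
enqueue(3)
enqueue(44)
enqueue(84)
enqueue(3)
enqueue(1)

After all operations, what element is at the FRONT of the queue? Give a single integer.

Answer: 56

Derivation:
enqueue(56): queue = [56]
enqueue(3): queue = [56, 3]
enqueue(44): queue = [56, 3, 44]
enqueue(84): queue = [56, 3, 44, 84]
enqueue(3): queue = [56, 3, 44, 84, 3]
enqueue(1): queue = [56, 3, 44, 84, 3, 1]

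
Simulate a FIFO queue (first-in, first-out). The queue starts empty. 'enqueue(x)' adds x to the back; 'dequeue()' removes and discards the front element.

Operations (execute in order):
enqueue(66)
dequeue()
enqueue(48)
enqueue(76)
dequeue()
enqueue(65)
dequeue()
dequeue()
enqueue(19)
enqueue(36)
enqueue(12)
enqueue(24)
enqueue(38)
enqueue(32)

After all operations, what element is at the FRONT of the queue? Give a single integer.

enqueue(66): queue = [66]
dequeue(): queue = []
enqueue(48): queue = [48]
enqueue(76): queue = [48, 76]
dequeue(): queue = [76]
enqueue(65): queue = [76, 65]
dequeue(): queue = [65]
dequeue(): queue = []
enqueue(19): queue = [19]
enqueue(36): queue = [19, 36]
enqueue(12): queue = [19, 36, 12]
enqueue(24): queue = [19, 36, 12, 24]
enqueue(38): queue = [19, 36, 12, 24, 38]
enqueue(32): queue = [19, 36, 12, 24, 38, 32]

Answer: 19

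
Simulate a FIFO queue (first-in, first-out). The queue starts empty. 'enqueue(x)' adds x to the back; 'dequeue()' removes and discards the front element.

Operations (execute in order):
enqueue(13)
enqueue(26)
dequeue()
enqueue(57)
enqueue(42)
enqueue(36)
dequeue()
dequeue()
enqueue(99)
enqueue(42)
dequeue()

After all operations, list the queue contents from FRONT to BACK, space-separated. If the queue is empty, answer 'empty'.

Answer: 36 99 42

Derivation:
enqueue(13): [13]
enqueue(26): [13, 26]
dequeue(): [26]
enqueue(57): [26, 57]
enqueue(42): [26, 57, 42]
enqueue(36): [26, 57, 42, 36]
dequeue(): [57, 42, 36]
dequeue(): [42, 36]
enqueue(99): [42, 36, 99]
enqueue(42): [42, 36, 99, 42]
dequeue(): [36, 99, 42]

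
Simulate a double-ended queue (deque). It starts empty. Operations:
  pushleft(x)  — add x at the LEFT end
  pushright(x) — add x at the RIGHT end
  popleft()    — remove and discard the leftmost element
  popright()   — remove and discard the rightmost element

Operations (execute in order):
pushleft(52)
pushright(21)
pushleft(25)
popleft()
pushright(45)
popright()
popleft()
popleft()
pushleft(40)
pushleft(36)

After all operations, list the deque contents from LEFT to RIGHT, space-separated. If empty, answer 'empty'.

Answer: 36 40

Derivation:
pushleft(52): [52]
pushright(21): [52, 21]
pushleft(25): [25, 52, 21]
popleft(): [52, 21]
pushright(45): [52, 21, 45]
popright(): [52, 21]
popleft(): [21]
popleft(): []
pushleft(40): [40]
pushleft(36): [36, 40]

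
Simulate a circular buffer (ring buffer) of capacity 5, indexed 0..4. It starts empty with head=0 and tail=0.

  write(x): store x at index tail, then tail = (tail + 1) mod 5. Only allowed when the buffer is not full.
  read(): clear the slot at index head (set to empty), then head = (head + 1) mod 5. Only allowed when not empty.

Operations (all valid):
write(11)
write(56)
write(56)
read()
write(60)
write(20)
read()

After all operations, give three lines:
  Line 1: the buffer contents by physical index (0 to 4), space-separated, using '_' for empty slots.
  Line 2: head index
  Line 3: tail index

write(11): buf=[11 _ _ _ _], head=0, tail=1, size=1
write(56): buf=[11 56 _ _ _], head=0, tail=2, size=2
write(56): buf=[11 56 56 _ _], head=0, tail=3, size=3
read(): buf=[_ 56 56 _ _], head=1, tail=3, size=2
write(60): buf=[_ 56 56 60 _], head=1, tail=4, size=3
write(20): buf=[_ 56 56 60 20], head=1, tail=0, size=4
read(): buf=[_ _ 56 60 20], head=2, tail=0, size=3

Answer: _ _ 56 60 20
2
0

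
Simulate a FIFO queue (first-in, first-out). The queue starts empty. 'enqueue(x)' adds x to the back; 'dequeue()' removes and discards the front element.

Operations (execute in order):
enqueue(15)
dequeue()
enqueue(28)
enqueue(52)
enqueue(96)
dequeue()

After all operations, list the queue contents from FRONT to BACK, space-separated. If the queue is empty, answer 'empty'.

enqueue(15): [15]
dequeue(): []
enqueue(28): [28]
enqueue(52): [28, 52]
enqueue(96): [28, 52, 96]
dequeue(): [52, 96]

Answer: 52 96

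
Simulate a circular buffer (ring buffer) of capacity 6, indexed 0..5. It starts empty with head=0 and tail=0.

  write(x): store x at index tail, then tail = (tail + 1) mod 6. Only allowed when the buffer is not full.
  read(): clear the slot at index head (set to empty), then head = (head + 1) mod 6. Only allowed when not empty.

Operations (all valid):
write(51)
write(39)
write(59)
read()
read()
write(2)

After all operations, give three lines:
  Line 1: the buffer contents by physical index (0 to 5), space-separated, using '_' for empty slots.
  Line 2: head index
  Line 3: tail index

write(51): buf=[51 _ _ _ _ _], head=0, tail=1, size=1
write(39): buf=[51 39 _ _ _ _], head=0, tail=2, size=2
write(59): buf=[51 39 59 _ _ _], head=0, tail=3, size=3
read(): buf=[_ 39 59 _ _ _], head=1, tail=3, size=2
read(): buf=[_ _ 59 _ _ _], head=2, tail=3, size=1
write(2): buf=[_ _ 59 2 _ _], head=2, tail=4, size=2

Answer: _ _ 59 2 _ _
2
4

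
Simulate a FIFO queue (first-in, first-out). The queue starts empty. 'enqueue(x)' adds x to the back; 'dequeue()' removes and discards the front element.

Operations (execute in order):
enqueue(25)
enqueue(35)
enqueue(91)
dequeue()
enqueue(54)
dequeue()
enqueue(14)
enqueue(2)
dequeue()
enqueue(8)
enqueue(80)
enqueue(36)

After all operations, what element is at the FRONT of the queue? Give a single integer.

enqueue(25): queue = [25]
enqueue(35): queue = [25, 35]
enqueue(91): queue = [25, 35, 91]
dequeue(): queue = [35, 91]
enqueue(54): queue = [35, 91, 54]
dequeue(): queue = [91, 54]
enqueue(14): queue = [91, 54, 14]
enqueue(2): queue = [91, 54, 14, 2]
dequeue(): queue = [54, 14, 2]
enqueue(8): queue = [54, 14, 2, 8]
enqueue(80): queue = [54, 14, 2, 8, 80]
enqueue(36): queue = [54, 14, 2, 8, 80, 36]

Answer: 54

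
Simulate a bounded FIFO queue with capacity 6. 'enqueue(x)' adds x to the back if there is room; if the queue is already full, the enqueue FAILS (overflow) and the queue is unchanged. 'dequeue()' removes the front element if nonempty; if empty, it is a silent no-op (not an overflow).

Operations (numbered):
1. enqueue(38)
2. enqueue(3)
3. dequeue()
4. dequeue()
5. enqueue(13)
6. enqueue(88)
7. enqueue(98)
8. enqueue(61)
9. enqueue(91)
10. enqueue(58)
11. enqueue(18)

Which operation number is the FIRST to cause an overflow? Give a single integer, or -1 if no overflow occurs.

1. enqueue(38): size=1
2. enqueue(3): size=2
3. dequeue(): size=1
4. dequeue(): size=0
5. enqueue(13): size=1
6. enqueue(88): size=2
7. enqueue(98): size=3
8. enqueue(61): size=4
9. enqueue(91): size=5
10. enqueue(58): size=6
11. enqueue(18): size=6=cap → OVERFLOW (fail)

Answer: 11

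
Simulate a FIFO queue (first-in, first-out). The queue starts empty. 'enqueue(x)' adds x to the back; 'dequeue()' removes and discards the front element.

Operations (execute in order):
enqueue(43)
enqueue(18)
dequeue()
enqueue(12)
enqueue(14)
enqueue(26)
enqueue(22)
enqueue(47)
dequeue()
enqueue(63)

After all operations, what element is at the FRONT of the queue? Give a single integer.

Answer: 12

Derivation:
enqueue(43): queue = [43]
enqueue(18): queue = [43, 18]
dequeue(): queue = [18]
enqueue(12): queue = [18, 12]
enqueue(14): queue = [18, 12, 14]
enqueue(26): queue = [18, 12, 14, 26]
enqueue(22): queue = [18, 12, 14, 26, 22]
enqueue(47): queue = [18, 12, 14, 26, 22, 47]
dequeue(): queue = [12, 14, 26, 22, 47]
enqueue(63): queue = [12, 14, 26, 22, 47, 63]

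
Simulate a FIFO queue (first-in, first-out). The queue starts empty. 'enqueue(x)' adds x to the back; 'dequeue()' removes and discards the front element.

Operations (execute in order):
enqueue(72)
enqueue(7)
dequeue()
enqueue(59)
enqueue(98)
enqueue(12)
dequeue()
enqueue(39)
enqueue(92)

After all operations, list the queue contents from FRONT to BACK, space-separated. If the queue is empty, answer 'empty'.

enqueue(72): [72]
enqueue(7): [72, 7]
dequeue(): [7]
enqueue(59): [7, 59]
enqueue(98): [7, 59, 98]
enqueue(12): [7, 59, 98, 12]
dequeue(): [59, 98, 12]
enqueue(39): [59, 98, 12, 39]
enqueue(92): [59, 98, 12, 39, 92]

Answer: 59 98 12 39 92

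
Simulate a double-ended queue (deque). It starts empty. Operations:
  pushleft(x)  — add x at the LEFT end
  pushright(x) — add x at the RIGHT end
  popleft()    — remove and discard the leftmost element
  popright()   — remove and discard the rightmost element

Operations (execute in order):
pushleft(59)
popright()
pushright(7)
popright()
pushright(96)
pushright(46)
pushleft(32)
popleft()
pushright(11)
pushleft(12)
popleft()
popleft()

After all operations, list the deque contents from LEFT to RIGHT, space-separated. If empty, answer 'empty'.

pushleft(59): [59]
popright(): []
pushright(7): [7]
popright(): []
pushright(96): [96]
pushright(46): [96, 46]
pushleft(32): [32, 96, 46]
popleft(): [96, 46]
pushright(11): [96, 46, 11]
pushleft(12): [12, 96, 46, 11]
popleft(): [96, 46, 11]
popleft(): [46, 11]

Answer: 46 11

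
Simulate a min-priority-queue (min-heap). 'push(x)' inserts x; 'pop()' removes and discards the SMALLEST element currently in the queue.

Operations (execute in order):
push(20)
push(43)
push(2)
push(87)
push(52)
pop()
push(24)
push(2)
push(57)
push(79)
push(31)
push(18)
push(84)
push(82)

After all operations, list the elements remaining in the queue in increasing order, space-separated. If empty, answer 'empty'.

push(20): heap contents = [20]
push(43): heap contents = [20, 43]
push(2): heap contents = [2, 20, 43]
push(87): heap contents = [2, 20, 43, 87]
push(52): heap contents = [2, 20, 43, 52, 87]
pop() → 2: heap contents = [20, 43, 52, 87]
push(24): heap contents = [20, 24, 43, 52, 87]
push(2): heap contents = [2, 20, 24, 43, 52, 87]
push(57): heap contents = [2, 20, 24, 43, 52, 57, 87]
push(79): heap contents = [2, 20, 24, 43, 52, 57, 79, 87]
push(31): heap contents = [2, 20, 24, 31, 43, 52, 57, 79, 87]
push(18): heap contents = [2, 18, 20, 24, 31, 43, 52, 57, 79, 87]
push(84): heap contents = [2, 18, 20, 24, 31, 43, 52, 57, 79, 84, 87]
push(82): heap contents = [2, 18, 20, 24, 31, 43, 52, 57, 79, 82, 84, 87]

Answer: 2 18 20 24 31 43 52 57 79 82 84 87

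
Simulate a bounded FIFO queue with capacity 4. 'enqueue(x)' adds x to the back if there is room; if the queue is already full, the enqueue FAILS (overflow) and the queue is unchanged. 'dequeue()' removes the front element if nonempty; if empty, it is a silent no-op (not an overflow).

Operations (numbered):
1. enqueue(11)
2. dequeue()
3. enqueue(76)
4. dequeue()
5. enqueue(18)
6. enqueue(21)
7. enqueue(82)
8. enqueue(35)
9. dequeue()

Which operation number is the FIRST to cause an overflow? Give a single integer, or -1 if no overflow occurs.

Answer: -1

Derivation:
1. enqueue(11): size=1
2. dequeue(): size=0
3. enqueue(76): size=1
4. dequeue(): size=0
5. enqueue(18): size=1
6. enqueue(21): size=2
7. enqueue(82): size=3
8. enqueue(35): size=4
9. dequeue(): size=3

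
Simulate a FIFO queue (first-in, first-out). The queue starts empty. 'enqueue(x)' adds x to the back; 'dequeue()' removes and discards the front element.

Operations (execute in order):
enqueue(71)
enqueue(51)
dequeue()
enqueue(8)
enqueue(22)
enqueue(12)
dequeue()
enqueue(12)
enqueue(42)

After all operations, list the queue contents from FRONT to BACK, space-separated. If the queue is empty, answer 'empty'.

Answer: 8 22 12 12 42

Derivation:
enqueue(71): [71]
enqueue(51): [71, 51]
dequeue(): [51]
enqueue(8): [51, 8]
enqueue(22): [51, 8, 22]
enqueue(12): [51, 8, 22, 12]
dequeue(): [8, 22, 12]
enqueue(12): [8, 22, 12, 12]
enqueue(42): [8, 22, 12, 12, 42]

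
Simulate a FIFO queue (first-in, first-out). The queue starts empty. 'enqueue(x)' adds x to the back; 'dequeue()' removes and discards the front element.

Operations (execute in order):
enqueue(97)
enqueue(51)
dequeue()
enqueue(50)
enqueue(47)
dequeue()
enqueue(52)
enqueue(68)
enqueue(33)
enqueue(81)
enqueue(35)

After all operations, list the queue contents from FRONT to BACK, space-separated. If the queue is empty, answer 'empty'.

enqueue(97): [97]
enqueue(51): [97, 51]
dequeue(): [51]
enqueue(50): [51, 50]
enqueue(47): [51, 50, 47]
dequeue(): [50, 47]
enqueue(52): [50, 47, 52]
enqueue(68): [50, 47, 52, 68]
enqueue(33): [50, 47, 52, 68, 33]
enqueue(81): [50, 47, 52, 68, 33, 81]
enqueue(35): [50, 47, 52, 68, 33, 81, 35]

Answer: 50 47 52 68 33 81 35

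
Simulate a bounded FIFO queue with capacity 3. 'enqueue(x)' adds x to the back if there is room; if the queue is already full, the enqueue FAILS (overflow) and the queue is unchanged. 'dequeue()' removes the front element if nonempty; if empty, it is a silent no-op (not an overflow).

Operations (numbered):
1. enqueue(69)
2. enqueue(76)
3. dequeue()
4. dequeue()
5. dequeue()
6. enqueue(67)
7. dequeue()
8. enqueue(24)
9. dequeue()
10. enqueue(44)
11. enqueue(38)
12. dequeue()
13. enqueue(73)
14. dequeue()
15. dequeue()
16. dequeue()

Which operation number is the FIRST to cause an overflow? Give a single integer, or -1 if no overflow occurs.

Answer: -1

Derivation:
1. enqueue(69): size=1
2. enqueue(76): size=2
3. dequeue(): size=1
4. dequeue(): size=0
5. dequeue(): empty, no-op, size=0
6. enqueue(67): size=1
7. dequeue(): size=0
8. enqueue(24): size=1
9. dequeue(): size=0
10. enqueue(44): size=1
11. enqueue(38): size=2
12. dequeue(): size=1
13. enqueue(73): size=2
14. dequeue(): size=1
15. dequeue(): size=0
16. dequeue(): empty, no-op, size=0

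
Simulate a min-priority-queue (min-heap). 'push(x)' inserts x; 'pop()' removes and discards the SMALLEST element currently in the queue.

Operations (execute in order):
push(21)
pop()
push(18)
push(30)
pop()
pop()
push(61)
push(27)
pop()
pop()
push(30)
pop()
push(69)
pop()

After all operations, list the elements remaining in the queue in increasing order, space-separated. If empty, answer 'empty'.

push(21): heap contents = [21]
pop() → 21: heap contents = []
push(18): heap contents = [18]
push(30): heap contents = [18, 30]
pop() → 18: heap contents = [30]
pop() → 30: heap contents = []
push(61): heap contents = [61]
push(27): heap contents = [27, 61]
pop() → 27: heap contents = [61]
pop() → 61: heap contents = []
push(30): heap contents = [30]
pop() → 30: heap contents = []
push(69): heap contents = [69]
pop() → 69: heap contents = []

Answer: empty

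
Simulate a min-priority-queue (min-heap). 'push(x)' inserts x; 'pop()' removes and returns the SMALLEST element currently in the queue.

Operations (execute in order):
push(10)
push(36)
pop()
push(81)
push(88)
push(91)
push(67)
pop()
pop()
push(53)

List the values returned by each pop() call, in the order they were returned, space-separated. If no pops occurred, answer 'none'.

push(10): heap contents = [10]
push(36): heap contents = [10, 36]
pop() → 10: heap contents = [36]
push(81): heap contents = [36, 81]
push(88): heap contents = [36, 81, 88]
push(91): heap contents = [36, 81, 88, 91]
push(67): heap contents = [36, 67, 81, 88, 91]
pop() → 36: heap contents = [67, 81, 88, 91]
pop() → 67: heap contents = [81, 88, 91]
push(53): heap contents = [53, 81, 88, 91]

Answer: 10 36 67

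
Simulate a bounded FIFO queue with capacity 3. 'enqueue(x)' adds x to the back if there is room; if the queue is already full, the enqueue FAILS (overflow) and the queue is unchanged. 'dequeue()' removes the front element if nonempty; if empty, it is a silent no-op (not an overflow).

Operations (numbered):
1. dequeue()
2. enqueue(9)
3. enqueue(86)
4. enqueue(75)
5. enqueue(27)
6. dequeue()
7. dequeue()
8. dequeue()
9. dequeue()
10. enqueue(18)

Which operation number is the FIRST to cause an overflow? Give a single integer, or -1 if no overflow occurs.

1. dequeue(): empty, no-op, size=0
2. enqueue(9): size=1
3. enqueue(86): size=2
4. enqueue(75): size=3
5. enqueue(27): size=3=cap → OVERFLOW (fail)
6. dequeue(): size=2
7. dequeue(): size=1
8. dequeue(): size=0
9. dequeue(): empty, no-op, size=0
10. enqueue(18): size=1

Answer: 5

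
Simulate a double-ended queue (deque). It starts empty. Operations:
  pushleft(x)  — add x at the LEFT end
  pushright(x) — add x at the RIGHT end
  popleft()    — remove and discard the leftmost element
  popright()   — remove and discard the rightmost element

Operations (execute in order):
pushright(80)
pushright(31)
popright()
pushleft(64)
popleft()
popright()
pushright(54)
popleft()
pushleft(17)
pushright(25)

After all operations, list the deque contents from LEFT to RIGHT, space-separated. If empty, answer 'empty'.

Answer: 17 25

Derivation:
pushright(80): [80]
pushright(31): [80, 31]
popright(): [80]
pushleft(64): [64, 80]
popleft(): [80]
popright(): []
pushright(54): [54]
popleft(): []
pushleft(17): [17]
pushright(25): [17, 25]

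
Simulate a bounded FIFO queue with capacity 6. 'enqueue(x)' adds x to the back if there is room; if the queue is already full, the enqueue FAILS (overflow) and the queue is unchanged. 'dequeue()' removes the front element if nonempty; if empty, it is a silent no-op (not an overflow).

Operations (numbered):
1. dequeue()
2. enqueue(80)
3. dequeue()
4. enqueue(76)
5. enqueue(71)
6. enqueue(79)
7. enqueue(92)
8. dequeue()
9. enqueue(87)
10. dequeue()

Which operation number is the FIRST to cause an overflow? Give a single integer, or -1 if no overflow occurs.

Answer: -1

Derivation:
1. dequeue(): empty, no-op, size=0
2. enqueue(80): size=1
3. dequeue(): size=0
4. enqueue(76): size=1
5. enqueue(71): size=2
6. enqueue(79): size=3
7. enqueue(92): size=4
8. dequeue(): size=3
9. enqueue(87): size=4
10. dequeue(): size=3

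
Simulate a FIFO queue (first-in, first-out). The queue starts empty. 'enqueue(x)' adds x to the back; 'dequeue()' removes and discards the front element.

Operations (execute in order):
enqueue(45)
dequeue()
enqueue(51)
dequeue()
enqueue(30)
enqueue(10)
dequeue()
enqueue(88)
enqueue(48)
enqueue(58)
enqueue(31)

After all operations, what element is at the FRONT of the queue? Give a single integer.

Answer: 10

Derivation:
enqueue(45): queue = [45]
dequeue(): queue = []
enqueue(51): queue = [51]
dequeue(): queue = []
enqueue(30): queue = [30]
enqueue(10): queue = [30, 10]
dequeue(): queue = [10]
enqueue(88): queue = [10, 88]
enqueue(48): queue = [10, 88, 48]
enqueue(58): queue = [10, 88, 48, 58]
enqueue(31): queue = [10, 88, 48, 58, 31]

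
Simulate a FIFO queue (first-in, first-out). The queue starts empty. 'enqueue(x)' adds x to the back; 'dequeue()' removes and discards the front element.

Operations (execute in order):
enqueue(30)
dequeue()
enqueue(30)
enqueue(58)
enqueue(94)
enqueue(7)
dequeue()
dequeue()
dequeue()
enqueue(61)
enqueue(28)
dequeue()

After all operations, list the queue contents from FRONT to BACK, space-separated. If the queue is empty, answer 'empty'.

Answer: 61 28

Derivation:
enqueue(30): [30]
dequeue(): []
enqueue(30): [30]
enqueue(58): [30, 58]
enqueue(94): [30, 58, 94]
enqueue(7): [30, 58, 94, 7]
dequeue(): [58, 94, 7]
dequeue(): [94, 7]
dequeue(): [7]
enqueue(61): [7, 61]
enqueue(28): [7, 61, 28]
dequeue(): [61, 28]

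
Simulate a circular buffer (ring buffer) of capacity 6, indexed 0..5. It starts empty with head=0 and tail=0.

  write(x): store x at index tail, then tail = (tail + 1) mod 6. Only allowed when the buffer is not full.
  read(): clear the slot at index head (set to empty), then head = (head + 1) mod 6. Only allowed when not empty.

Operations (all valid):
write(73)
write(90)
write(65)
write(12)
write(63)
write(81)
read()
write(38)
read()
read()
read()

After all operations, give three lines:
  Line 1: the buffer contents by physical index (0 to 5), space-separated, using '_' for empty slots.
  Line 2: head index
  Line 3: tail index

write(73): buf=[73 _ _ _ _ _], head=0, tail=1, size=1
write(90): buf=[73 90 _ _ _ _], head=0, tail=2, size=2
write(65): buf=[73 90 65 _ _ _], head=0, tail=3, size=3
write(12): buf=[73 90 65 12 _ _], head=0, tail=4, size=4
write(63): buf=[73 90 65 12 63 _], head=0, tail=5, size=5
write(81): buf=[73 90 65 12 63 81], head=0, tail=0, size=6
read(): buf=[_ 90 65 12 63 81], head=1, tail=0, size=5
write(38): buf=[38 90 65 12 63 81], head=1, tail=1, size=6
read(): buf=[38 _ 65 12 63 81], head=2, tail=1, size=5
read(): buf=[38 _ _ 12 63 81], head=3, tail=1, size=4
read(): buf=[38 _ _ _ 63 81], head=4, tail=1, size=3

Answer: 38 _ _ _ 63 81
4
1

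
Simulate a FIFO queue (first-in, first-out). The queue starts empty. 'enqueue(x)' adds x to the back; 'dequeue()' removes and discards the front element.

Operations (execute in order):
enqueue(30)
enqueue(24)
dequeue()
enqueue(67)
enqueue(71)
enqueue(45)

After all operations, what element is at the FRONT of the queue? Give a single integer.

enqueue(30): queue = [30]
enqueue(24): queue = [30, 24]
dequeue(): queue = [24]
enqueue(67): queue = [24, 67]
enqueue(71): queue = [24, 67, 71]
enqueue(45): queue = [24, 67, 71, 45]

Answer: 24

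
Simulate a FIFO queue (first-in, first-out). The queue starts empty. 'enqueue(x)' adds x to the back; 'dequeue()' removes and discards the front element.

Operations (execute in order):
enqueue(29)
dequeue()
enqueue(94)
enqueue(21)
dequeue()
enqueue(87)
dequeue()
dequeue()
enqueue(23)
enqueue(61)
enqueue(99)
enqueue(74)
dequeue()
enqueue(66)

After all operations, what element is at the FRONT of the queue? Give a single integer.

enqueue(29): queue = [29]
dequeue(): queue = []
enqueue(94): queue = [94]
enqueue(21): queue = [94, 21]
dequeue(): queue = [21]
enqueue(87): queue = [21, 87]
dequeue(): queue = [87]
dequeue(): queue = []
enqueue(23): queue = [23]
enqueue(61): queue = [23, 61]
enqueue(99): queue = [23, 61, 99]
enqueue(74): queue = [23, 61, 99, 74]
dequeue(): queue = [61, 99, 74]
enqueue(66): queue = [61, 99, 74, 66]

Answer: 61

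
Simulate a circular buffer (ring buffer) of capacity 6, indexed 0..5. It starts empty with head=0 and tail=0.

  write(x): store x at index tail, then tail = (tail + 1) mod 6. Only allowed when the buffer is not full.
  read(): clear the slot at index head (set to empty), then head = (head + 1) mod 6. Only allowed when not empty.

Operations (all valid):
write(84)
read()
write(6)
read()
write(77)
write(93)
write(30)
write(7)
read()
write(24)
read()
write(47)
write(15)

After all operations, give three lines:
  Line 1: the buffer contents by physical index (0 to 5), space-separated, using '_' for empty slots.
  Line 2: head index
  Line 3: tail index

Answer: 24 47 15 _ 30 7
4
3

Derivation:
write(84): buf=[84 _ _ _ _ _], head=0, tail=1, size=1
read(): buf=[_ _ _ _ _ _], head=1, tail=1, size=0
write(6): buf=[_ 6 _ _ _ _], head=1, tail=2, size=1
read(): buf=[_ _ _ _ _ _], head=2, tail=2, size=0
write(77): buf=[_ _ 77 _ _ _], head=2, tail=3, size=1
write(93): buf=[_ _ 77 93 _ _], head=2, tail=4, size=2
write(30): buf=[_ _ 77 93 30 _], head=2, tail=5, size=3
write(7): buf=[_ _ 77 93 30 7], head=2, tail=0, size=4
read(): buf=[_ _ _ 93 30 7], head=3, tail=0, size=3
write(24): buf=[24 _ _ 93 30 7], head=3, tail=1, size=4
read(): buf=[24 _ _ _ 30 7], head=4, tail=1, size=3
write(47): buf=[24 47 _ _ 30 7], head=4, tail=2, size=4
write(15): buf=[24 47 15 _ 30 7], head=4, tail=3, size=5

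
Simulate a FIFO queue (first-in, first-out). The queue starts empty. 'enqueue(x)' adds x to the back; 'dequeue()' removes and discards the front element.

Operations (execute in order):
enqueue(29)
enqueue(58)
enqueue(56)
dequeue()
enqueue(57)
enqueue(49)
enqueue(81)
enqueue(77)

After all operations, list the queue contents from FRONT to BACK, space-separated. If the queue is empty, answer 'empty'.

enqueue(29): [29]
enqueue(58): [29, 58]
enqueue(56): [29, 58, 56]
dequeue(): [58, 56]
enqueue(57): [58, 56, 57]
enqueue(49): [58, 56, 57, 49]
enqueue(81): [58, 56, 57, 49, 81]
enqueue(77): [58, 56, 57, 49, 81, 77]

Answer: 58 56 57 49 81 77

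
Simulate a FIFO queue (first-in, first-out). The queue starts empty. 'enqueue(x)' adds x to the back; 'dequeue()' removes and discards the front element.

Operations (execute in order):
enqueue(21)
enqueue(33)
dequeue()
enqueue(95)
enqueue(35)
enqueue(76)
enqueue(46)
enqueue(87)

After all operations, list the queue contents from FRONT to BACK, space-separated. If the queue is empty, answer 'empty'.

Answer: 33 95 35 76 46 87

Derivation:
enqueue(21): [21]
enqueue(33): [21, 33]
dequeue(): [33]
enqueue(95): [33, 95]
enqueue(35): [33, 95, 35]
enqueue(76): [33, 95, 35, 76]
enqueue(46): [33, 95, 35, 76, 46]
enqueue(87): [33, 95, 35, 76, 46, 87]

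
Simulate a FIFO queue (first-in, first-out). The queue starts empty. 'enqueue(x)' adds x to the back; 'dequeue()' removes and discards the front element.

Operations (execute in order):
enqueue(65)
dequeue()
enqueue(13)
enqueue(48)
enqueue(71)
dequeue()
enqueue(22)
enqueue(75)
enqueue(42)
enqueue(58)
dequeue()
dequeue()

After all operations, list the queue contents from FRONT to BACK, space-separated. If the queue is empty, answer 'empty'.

Answer: 22 75 42 58

Derivation:
enqueue(65): [65]
dequeue(): []
enqueue(13): [13]
enqueue(48): [13, 48]
enqueue(71): [13, 48, 71]
dequeue(): [48, 71]
enqueue(22): [48, 71, 22]
enqueue(75): [48, 71, 22, 75]
enqueue(42): [48, 71, 22, 75, 42]
enqueue(58): [48, 71, 22, 75, 42, 58]
dequeue(): [71, 22, 75, 42, 58]
dequeue(): [22, 75, 42, 58]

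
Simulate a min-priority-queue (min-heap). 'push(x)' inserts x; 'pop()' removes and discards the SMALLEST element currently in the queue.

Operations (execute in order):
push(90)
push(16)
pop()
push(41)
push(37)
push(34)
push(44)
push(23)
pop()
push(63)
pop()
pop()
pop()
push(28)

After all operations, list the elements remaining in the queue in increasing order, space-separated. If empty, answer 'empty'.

push(90): heap contents = [90]
push(16): heap contents = [16, 90]
pop() → 16: heap contents = [90]
push(41): heap contents = [41, 90]
push(37): heap contents = [37, 41, 90]
push(34): heap contents = [34, 37, 41, 90]
push(44): heap contents = [34, 37, 41, 44, 90]
push(23): heap contents = [23, 34, 37, 41, 44, 90]
pop() → 23: heap contents = [34, 37, 41, 44, 90]
push(63): heap contents = [34, 37, 41, 44, 63, 90]
pop() → 34: heap contents = [37, 41, 44, 63, 90]
pop() → 37: heap contents = [41, 44, 63, 90]
pop() → 41: heap contents = [44, 63, 90]
push(28): heap contents = [28, 44, 63, 90]

Answer: 28 44 63 90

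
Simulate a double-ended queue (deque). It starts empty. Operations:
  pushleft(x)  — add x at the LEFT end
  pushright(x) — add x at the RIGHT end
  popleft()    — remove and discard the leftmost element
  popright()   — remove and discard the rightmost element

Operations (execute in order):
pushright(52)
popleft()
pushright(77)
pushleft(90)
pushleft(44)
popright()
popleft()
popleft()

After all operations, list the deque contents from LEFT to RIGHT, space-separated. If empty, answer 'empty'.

pushright(52): [52]
popleft(): []
pushright(77): [77]
pushleft(90): [90, 77]
pushleft(44): [44, 90, 77]
popright(): [44, 90]
popleft(): [90]
popleft(): []

Answer: empty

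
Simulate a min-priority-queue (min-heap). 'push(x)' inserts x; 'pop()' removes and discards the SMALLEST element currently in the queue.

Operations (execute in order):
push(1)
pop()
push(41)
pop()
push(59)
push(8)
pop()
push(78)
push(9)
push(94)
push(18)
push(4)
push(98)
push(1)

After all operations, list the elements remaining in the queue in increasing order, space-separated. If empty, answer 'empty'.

push(1): heap contents = [1]
pop() → 1: heap contents = []
push(41): heap contents = [41]
pop() → 41: heap contents = []
push(59): heap contents = [59]
push(8): heap contents = [8, 59]
pop() → 8: heap contents = [59]
push(78): heap contents = [59, 78]
push(9): heap contents = [9, 59, 78]
push(94): heap contents = [9, 59, 78, 94]
push(18): heap contents = [9, 18, 59, 78, 94]
push(4): heap contents = [4, 9, 18, 59, 78, 94]
push(98): heap contents = [4, 9, 18, 59, 78, 94, 98]
push(1): heap contents = [1, 4, 9, 18, 59, 78, 94, 98]

Answer: 1 4 9 18 59 78 94 98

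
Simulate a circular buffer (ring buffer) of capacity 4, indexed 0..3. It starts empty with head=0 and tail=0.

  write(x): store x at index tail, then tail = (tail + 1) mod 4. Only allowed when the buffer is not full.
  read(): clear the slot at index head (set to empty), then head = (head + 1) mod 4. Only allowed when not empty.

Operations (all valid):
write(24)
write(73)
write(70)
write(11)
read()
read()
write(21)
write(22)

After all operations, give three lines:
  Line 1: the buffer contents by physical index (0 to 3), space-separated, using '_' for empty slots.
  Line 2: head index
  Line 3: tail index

write(24): buf=[24 _ _ _], head=0, tail=1, size=1
write(73): buf=[24 73 _ _], head=0, tail=2, size=2
write(70): buf=[24 73 70 _], head=0, tail=3, size=3
write(11): buf=[24 73 70 11], head=0, tail=0, size=4
read(): buf=[_ 73 70 11], head=1, tail=0, size=3
read(): buf=[_ _ 70 11], head=2, tail=0, size=2
write(21): buf=[21 _ 70 11], head=2, tail=1, size=3
write(22): buf=[21 22 70 11], head=2, tail=2, size=4

Answer: 21 22 70 11
2
2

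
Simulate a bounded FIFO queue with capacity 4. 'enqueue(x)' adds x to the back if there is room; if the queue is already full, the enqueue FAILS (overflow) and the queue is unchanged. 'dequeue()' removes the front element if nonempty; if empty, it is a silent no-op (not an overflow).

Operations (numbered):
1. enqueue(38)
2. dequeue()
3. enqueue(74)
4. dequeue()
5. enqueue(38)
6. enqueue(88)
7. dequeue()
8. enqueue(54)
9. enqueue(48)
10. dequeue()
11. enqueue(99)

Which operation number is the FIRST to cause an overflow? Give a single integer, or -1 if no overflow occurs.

Answer: -1

Derivation:
1. enqueue(38): size=1
2. dequeue(): size=0
3. enqueue(74): size=1
4. dequeue(): size=0
5. enqueue(38): size=1
6. enqueue(88): size=2
7. dequeue(): size=1
8. enqueue(54): size=2
9. enqueue(48): size=3
10. dequeue(): size=2
11. enqueue(99): size=3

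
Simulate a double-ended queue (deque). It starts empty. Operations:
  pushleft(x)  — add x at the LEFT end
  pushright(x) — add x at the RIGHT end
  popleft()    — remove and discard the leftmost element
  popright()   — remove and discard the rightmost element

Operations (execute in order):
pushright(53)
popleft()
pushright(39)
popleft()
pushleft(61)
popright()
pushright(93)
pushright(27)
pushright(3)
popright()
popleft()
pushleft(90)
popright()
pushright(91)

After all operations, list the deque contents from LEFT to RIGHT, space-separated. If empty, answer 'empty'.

Answer: 90 91

Derivation:
pushright(53): [53]
popleft(): []
pushright(39): [39]
popleft(): []
pushleft(61): [61]
popright(): []
pushright(93): [93]
pushright(27): [93, 27]
pushright(3): [93, 27, 3]
popright(): [93, 27]
popleft(): [27]
pushleft(90): [90, 27]
popright(): [90]
pushright(91): [90, 91]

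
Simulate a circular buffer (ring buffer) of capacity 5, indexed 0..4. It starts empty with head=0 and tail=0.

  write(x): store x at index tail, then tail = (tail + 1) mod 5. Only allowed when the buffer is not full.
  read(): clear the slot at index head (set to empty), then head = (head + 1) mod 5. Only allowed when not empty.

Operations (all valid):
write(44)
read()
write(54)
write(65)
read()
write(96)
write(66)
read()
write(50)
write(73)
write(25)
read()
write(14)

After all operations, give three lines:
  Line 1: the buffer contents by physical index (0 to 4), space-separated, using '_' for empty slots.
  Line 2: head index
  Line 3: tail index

Answer: 50 73 25 14 66
4
4

Derivation:
write(44): buf=[44 _ _ _ _], head=0, tail=1, size=1
read(): buf=[_ _ _ _ _], head=1, tail=1, size=0
write(54): buf=[_ 54 _ _ _], head=1, tail=2, size=1
write(65): buf=[_ 54 65 _ _], head=1, tail=3, size=2
read(): buf=[_ _ 65 _ _], head=2, tail=3, size=1
write(96): buf=[_ _ 65 96 _], head=2, tail=4, size=2
write(66): buf=[_ _ 65 96 66], head=2, tail=0, size=3
read(): buf=[_ _ _ 96 66], head=3, tail=0, size=2
write(50): buf=[50 _ _ 96 66], head=3, tail=1, size=3
write(73): buf=[50 73 _ 96 66], head=3, tail=2, size=4
write(25): buf=[50 73 25 96 66], head=3, tail=3, size=5
read(): buf=[50 73 25 _ 66], head=4, tail=3, size=4
write(14): buf=[50 73 25 14 66], head=4, tail=4, size=5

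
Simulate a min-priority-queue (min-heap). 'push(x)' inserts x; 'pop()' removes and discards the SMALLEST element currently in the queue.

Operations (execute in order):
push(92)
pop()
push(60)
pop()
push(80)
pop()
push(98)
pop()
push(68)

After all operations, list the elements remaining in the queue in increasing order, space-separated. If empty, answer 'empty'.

push(92): heap contents = [92]
pop() → 92: heap contents = []
push(60): heap contents = [60]
pop() → 60: heap contents = []
push(80): heap contents = [80]
pop() → 80: heap contents = []
push(98): heap contents = [98]
pop() → 98: heap contents = []
push(68): heap contents = [68]

Answer: 68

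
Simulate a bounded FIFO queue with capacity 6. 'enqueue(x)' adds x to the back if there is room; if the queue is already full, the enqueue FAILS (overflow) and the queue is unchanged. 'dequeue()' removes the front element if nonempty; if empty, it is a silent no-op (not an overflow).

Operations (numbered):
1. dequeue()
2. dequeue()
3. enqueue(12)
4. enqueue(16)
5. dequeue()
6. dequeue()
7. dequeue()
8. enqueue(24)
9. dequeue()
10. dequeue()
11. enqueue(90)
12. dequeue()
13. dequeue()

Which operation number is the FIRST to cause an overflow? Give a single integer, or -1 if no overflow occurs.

1. dequeue(): empty, no-op, size=0
2. dequeue(): empty, no-op, size=0
3. enqueue(12): size=1
4. enqueue(16): size=2
5. dequeue(): size=1
6. dequeue(): size=0
7. dequeue(): empty, no-op, size=0
8. enqueue(24): size=1
9. dequeue(): size=0
10. dequeue(): empty, no-op, size=0
11. enqueue(90): size=1
12. dequeue(): size=0
13. dequeue(): empty, no-op, size=0

Answer: -1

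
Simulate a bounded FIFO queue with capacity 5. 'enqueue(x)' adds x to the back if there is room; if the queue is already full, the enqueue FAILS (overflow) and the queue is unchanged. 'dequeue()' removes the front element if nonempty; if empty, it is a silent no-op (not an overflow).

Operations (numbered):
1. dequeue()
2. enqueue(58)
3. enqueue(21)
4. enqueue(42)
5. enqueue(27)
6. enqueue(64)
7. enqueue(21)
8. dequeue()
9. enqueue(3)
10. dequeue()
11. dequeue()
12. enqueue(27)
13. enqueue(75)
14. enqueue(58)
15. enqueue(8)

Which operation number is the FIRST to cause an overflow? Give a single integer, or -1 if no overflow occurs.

1. dequeue(): empty, no-op, size=0
2. enqueue(58): size=1
3. enqueue(21): size=2
4. enqueue(42): size=3
5. enqueue(27): size=4
6. enqueue(64): size=5
7. enqueue(21): size=5=cap → OVERFLOW (fail)
8. dequeue(): size=4
9. enqueue(3): size=5
10. dequeue(): size=4
11. dequeue(): size=3
12. enqueue(27): size=4
13. enqueue(75): size=5
14. enqueue(58): size=5=cap → OVERFLOW (fail)
15. enqueue(8): size=5=cap → OVERFLOW (fail)

Answer: 7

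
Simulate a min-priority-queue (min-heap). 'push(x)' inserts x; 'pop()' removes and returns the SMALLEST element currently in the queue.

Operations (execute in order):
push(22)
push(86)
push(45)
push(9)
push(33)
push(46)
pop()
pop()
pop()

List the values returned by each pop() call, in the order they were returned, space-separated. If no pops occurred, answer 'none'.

push(22): heap contents = [22]
push(86): heap contents = [22, 86]
push(45): heap contents = [22, 45, 86]
push(9): heap contents = [9, 22, 45, 86]
push(33): heap contents = [9, 22, 33, 45, 86]
push(46): heap contents = [9, 22, 33, 45, 46, 86]
pop() → 9: heap contents = [22, 33, 45, 46, 86]
pop() → 22: heap contents = [33, 45, 46, 86]
pop() → 33: heap contents = [45, 46, 86]

Answer: 9 22 33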